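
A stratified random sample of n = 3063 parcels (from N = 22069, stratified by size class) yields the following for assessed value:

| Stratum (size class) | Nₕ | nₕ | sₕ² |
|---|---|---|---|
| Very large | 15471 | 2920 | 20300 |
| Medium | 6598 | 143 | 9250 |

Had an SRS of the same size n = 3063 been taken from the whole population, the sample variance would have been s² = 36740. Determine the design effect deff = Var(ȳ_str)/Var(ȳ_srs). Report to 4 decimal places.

0.8159

Var(ȳ_str) = Σ Wₕ²(1−fₕ)sₕ²/nₕ with Wₕ = Nₕ/22069:
  Very large: (15471/22069)²·(1−2920/15471)·20300/2920 = 2.7716896
  Medium: (6598/22069)²·(1−143/6598)·9250/143 = 5.656515
  → Var(ȳ_str) = 8.4282046.
Var(ȳ_srs) = (1 − 3063/22069)·36740/3063 = 10.329998.
deff = 8.4282046 / 10.329998 = 0.8159.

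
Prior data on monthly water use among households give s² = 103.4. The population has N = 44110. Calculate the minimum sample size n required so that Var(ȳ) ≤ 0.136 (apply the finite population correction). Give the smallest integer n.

748

Without fpc, n₀ = s²/D = 103.4/0.136 = 760.2941.
With fpc, (1 − n/N)·s²/n ≤ D requires n ≥ n₀/(1 + n₀/N) = 760.2941/(1 + 760.2941/44110) = 747.4115.
Rounding up, n = 748.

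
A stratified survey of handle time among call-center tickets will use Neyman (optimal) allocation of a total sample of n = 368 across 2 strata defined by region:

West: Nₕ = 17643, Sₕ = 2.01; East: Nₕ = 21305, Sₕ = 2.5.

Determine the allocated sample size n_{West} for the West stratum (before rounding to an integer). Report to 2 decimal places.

Neyman allocation: nₕ = n·NₕSₕ / Σⱼ NⱼSⱼ.
Σ NⱼSⱼ = 17643·2.01 + 21305·2.5 = 88724.93.
n_{West} = 368·17643·2.01 / 88724.93 = 147.09.

147.09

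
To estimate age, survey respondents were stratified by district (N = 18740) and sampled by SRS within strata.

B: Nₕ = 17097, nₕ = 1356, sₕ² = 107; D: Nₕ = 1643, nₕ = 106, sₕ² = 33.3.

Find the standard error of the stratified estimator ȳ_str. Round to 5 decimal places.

Var(ȳ_str) = Σₕ Wₕ²(1 − fₕ)sₕ²/nₕ with Wₕ = Nₕ/N, N = 18740.
B: Wₕ = 0.91232657; term = 0.91232657²·(1 − 0.07931216)·107/1356 = 0.060469607.
D: Wₕ = 0.08767343; term = 0.08767343²·(1 − 0.06451613)·33.3/106 = 0.0022589708.
Sum = 0.062728578.
SE = √(0.062728578) = 0.25046.

0.25046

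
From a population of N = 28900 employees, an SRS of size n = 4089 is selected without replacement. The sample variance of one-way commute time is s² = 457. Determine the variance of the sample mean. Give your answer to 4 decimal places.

0.0960

Under SRS without replacement, Var(ȳ) = (1 − f)·s²/n with f = n/N = 4089/28900 = 0.14148789.
Var(ȳ) = (1 − 0.14148789)·457/4089 = 0.85851211·0.11176327 = 0.095950119.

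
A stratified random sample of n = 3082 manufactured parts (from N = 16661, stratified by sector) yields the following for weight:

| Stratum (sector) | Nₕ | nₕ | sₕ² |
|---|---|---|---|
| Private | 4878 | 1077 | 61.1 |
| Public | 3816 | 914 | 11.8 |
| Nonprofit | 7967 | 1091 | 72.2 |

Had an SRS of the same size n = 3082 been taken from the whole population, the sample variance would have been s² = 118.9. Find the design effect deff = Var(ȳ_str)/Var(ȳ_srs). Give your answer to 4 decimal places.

0.5523

Var(ȳ_str) = Σ Wₕ²(1−fₕ)sₕ²/nₕ with Wₕ = Nₕ/16661:
  Private: (4878/16661)²·(1−1077/4878)·61.1/1077 = 0.0037893354
  Public: (3816/16661)²·(1−914/3816)·11.8/914 = 5.1503822 × 10^-4
  Nonprofit: (7967/16661)²·(1−1091/7967)·72.2/1091 = 0.013059935
  → Var(ȳ_str) = 0.017364309.
Var(ȳ_srs) = (1 − 3082/16661)·118.9/3082 = 0.031442419.
deff = 0.017364309 / 0.031442419 = 0.5523.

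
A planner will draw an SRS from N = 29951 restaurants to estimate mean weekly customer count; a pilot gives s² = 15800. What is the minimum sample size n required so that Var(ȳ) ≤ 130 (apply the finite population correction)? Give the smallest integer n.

122

Without fpc, n₀ = s²/D = 15800/130 = 121.5385.
With fpc, (1 − n/N)·s²/n ≤ D requires n ≥ n₀/(1 + n₀/N) = 121.5385/(1 + 121.5385/29951) = 121.0473.
Rounding up, n = 122.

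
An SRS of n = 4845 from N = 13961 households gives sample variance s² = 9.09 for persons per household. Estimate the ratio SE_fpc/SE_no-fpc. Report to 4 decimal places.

0.8081

f = n/N = 4845/13961 = 0.34703818.
SE_no-fpc = √(s²/n) = 0.043314674; SE_fpc = √((1−f)s²/n) = 0.035000879.
Ratio = √(1−f) = 0.80806053.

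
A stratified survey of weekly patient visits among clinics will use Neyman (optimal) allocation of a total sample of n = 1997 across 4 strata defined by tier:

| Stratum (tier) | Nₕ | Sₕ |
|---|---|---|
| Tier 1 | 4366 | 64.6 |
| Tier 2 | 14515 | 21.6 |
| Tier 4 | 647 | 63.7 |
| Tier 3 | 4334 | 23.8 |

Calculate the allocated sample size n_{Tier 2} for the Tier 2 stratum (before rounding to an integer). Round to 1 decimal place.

Neyman allocation: nₕ = n·NₕSₕ / Σⱼ NⱼSⱼ.
Σ NⱼSⱼ = 4366·64.6 + 14515·21.6 + 647·63.7 + 4334·23.8 = 739930.7.
n_{Tier 2} = 1997·14515·21.6 / 739930.7 = 846.2.

846.2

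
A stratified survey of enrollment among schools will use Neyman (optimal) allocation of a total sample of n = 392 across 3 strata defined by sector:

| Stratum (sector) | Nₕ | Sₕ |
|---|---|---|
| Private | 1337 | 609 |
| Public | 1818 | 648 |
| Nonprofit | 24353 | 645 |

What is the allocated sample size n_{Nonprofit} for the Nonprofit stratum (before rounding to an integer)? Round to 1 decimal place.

347.9

Neyman allocation: nₕ = n·NₕSₕ / Σⱼ NⱼSⱼ.
Σ NⱼSⱼ = 1337·609 + 1818·648 + 24353·645 = 1.7699982 × 10^7.
n_{Nonprofit} = 392·24353·645 / (1.7699982 × 10^7) = 347.9.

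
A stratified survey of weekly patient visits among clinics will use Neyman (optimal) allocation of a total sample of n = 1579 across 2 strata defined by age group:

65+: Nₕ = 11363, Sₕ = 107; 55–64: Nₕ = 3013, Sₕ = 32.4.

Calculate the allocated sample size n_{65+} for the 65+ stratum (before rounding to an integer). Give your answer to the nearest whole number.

1462

Neyman allocation: nₕ = n·NₕSₕ / Σⱼ NⱼSⱼ.
Σ NⱼSⱼ = 11363·107 + 3013·32.4 = 1.3134622 × 10^6.
n_{65+} = 1579·11363·107 / (1.3134622 × 10^6) = 1462.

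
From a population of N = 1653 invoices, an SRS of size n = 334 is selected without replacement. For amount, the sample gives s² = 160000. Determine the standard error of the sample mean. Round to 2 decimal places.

19.55

Under SRS without replacement, Var(ȳ) = (1 − f)·s²/n with f = n/N = 334/1653 = 0.20205687.
Var(ȳ) = (1 − 0.20205687)·160000/334 = 0.79794313·479.04192 = 382.24821.
SE(ȳ) = √(382.24821) = 19.55.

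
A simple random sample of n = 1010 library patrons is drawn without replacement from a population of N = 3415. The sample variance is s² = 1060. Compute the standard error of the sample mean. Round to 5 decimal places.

Under SRS without replacement, Var(ȳ) = (1 − f)·s²/n with f = n/N = 1010/3415 = 0.29575403.
Var(ȳ) = (1 − 0.29575403)·1060/1010 = 0.70424597·1.049505 = 0.73910964.
SE(ȳ) = √(0.73910964) = 0.85971.

0.85971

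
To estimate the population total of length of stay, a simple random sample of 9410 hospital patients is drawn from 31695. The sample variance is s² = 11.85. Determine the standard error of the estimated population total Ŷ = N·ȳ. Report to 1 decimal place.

943.1

Var(Ŷ) = N²·Var(ȳ) = N²·(1 − n/N)·s²/n.
f = 9410/31695 = 0.29689225; Var(ȳ) = 0.70310775·11.85/9410 = 8.8542261 × 10^-4.
Var(Ŷ) = 31695² · (8.8542261 × 10^-4) = 889471.67.
SE(Ŷ) = √(889471.67) = 943.1.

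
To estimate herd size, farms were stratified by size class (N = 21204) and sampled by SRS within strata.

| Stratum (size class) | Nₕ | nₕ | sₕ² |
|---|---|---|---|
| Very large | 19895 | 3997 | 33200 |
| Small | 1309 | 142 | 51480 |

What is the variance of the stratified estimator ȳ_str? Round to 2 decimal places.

7.08

Var(ȳ_str) = Σₕ Wₕ²(1 − fₕ)sₕ²/nₕ with Wₕ = Nₕ/N, N = 21204.
Very large: Wₕ = 0.93826636; term = 0.93826636²·(1 − 0.20090475)·33200/3997 = 5.8432542.
Small: Wₕ = 0.06173364; term = 0.06173364²·(1 − 0.10847976)·51480/142 = 1.2317572.
Sum = 7.0750114.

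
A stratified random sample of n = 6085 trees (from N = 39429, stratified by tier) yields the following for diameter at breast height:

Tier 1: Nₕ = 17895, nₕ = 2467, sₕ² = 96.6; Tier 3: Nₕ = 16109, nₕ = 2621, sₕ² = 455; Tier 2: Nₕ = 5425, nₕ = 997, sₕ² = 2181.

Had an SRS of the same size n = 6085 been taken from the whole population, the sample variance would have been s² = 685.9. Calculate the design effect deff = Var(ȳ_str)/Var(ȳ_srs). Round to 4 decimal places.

Var(ȳ_str) = Σ Wₕ²(1−fₕ)sₕ²/nₕ with Wₕ = Nₕ/39429:
  Tier 1: (17895/39429)²·(1−2467/17895)·96.6/2467 = 0.0069537294
  Tier 3: (16109/39429)²·(1−2621/16109)·455/2621 = 0.024262134
  Tier 2: (5425/39429)²·(1−997/5425)·2181/997 = 0.033801528
  → Var(ȳ_str) = 0.065017391.
Var(ȳ_srs) = (1 − 6085/39429)·685.9/6085 = 0.095323977.
deff = 0.065017391 / 0.095323977 = 0.6821.

0.6821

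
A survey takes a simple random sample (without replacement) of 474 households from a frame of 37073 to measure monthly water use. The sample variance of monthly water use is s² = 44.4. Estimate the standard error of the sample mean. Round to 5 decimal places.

Under SRS without replacement, Var(ȳ) = (1 − f)·s²/n with f = n/N = 474/37073 = 0.01278559.
Var(ȳ) = (1 − 0.01278559)·44.4/474 = 0.98721441·0.093670886 = 0.092473249.
SE(ȳ) = √(0.092473249) = 0.30409.

0.30409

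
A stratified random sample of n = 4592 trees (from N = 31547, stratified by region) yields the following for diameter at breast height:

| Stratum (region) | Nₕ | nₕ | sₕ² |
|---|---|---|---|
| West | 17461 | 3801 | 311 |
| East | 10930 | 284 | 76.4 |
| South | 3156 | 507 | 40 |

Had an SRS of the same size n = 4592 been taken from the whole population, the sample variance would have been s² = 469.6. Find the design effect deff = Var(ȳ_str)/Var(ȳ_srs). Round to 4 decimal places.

0.5920

Var(ȳ_str) = Σ Wₕ²(1−fₕ)sₕ²/nₕ with Wₕ = Nₕ/31547:
  West: (17461/31547)²·(1−3801/17461)·311/3801 = 0.019609486
  East: (10930/31547)²·(1−284/10930)·76.4/284 = 0.031453249
  South: (3156/31547)²·(1−507/3156)·40/507 = 6.6275781 × 10^-4
  → Var(ȳ_str) = 0.051725493.
Var(ȳ_srs) = (1 − 4592/31547)·469.6/4592 = 0.087379082.
deff = 0.051725493 / 0.087379082 = 0.5920.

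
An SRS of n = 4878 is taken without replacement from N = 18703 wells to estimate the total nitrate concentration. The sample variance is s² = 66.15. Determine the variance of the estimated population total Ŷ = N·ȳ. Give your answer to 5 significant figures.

Var(Ŷ) = N²·Var(ȳ) = N²·(1 − n/N)·s²/n.
f = 4878/18703 = 0.26081377; Var(ȳ) = 0.73918623·66.15/4878 = 0.01002402.
Var(Ŷ) = 18703² · 0.01002402 = 3.5064243 × 10^6.

3.5064 × 10^6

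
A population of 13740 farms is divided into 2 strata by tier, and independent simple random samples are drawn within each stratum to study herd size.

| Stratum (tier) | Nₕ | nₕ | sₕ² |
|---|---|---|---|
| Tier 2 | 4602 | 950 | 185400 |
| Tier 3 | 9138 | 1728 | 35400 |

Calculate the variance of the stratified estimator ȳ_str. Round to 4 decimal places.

24.7214

Var(ȳ_str) = Σₕ Wₕ²(1 − fₕ)sₕ²/nₕ with Wₕ = Nₕ/N, N = 13740.
Tier 2: Wₕ = 0.33493450; term = 0.33493450²·(1 − 0.20643199)·185400/950 = 17.373609.
Tier 3: Wₕ = 0.66506550; term = 0.66506550²·(1 − 0.18910046)·35400/1728 = 7.3477677.
Sum = 24.721377.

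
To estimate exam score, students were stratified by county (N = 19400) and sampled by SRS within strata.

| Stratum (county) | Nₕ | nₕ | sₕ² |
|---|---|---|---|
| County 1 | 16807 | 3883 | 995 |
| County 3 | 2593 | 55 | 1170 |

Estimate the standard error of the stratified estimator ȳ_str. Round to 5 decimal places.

Var(ȳ_str) = Σₕ Wₕ²(1 − fₕ)sₕ²/nₕ with Wₕ = Nₕ/N, N = 19400.
County 1: Wₕ = 0.86634021; term = 0.86634021²·(1 − 0.23103469)·995/3883 = 0.14789019.
County 3: Wₕ = 0.13365979; term = 0.13365979²·(1 − 0.02121095)·1170/55 = 0.37197508.
Sum = 0.51986527.
SE = √(0.51986527) = 0.72102.

0.72102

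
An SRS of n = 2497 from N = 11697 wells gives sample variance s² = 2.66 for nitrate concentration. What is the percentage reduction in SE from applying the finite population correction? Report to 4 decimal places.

f = n/N = 2497/11697 = 0.21347354.
SE_no-fpc = √(s²/n) = 0.032638602; SE_fpc = √((1−f)s²/n) = 0.028945977.
Ratio = √(1−f) = 0.88686327. Reduction = 100·(1 − 0.88686327) = 11.3137%.

11.3137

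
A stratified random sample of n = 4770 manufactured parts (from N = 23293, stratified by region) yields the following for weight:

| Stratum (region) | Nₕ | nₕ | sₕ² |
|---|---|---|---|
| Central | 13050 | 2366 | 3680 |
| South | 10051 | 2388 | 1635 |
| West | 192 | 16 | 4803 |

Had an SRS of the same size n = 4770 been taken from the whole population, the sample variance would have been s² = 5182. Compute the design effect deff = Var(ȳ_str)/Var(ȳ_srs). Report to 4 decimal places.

0.5968

Var(ȳ_str) = Σ Wₕ²(1−fₕ)sₕ²/nₕ with Wₕ = Nₕ/23293:
  Central: (13050/23293)²·(1−2366/13050)·3680/2366 = 0.39969307
  South: (10051/23293)²·(1−2388/10051)·1635/2388 = 0.097194274
  West: (192/23293)²·(1−16/192)·4803/16 = 0.018696299
  → Var(ȳ_str) = 0.51558364.
Var(ȳ_srs) = (1 − 4770/23293)·5182/4770 = 0.8639029.
deff = 0.51558364 / 0.8639029 = 0.5968.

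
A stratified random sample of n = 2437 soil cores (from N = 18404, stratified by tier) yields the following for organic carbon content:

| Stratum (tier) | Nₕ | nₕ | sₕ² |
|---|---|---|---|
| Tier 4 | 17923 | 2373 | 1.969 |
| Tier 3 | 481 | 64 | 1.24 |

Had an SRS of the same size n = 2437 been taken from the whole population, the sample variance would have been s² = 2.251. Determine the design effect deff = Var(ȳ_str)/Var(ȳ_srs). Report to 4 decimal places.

0.8663

Var(ȳ_str) = Σ Wₕ²(1−fₕ)sₕ²/nₕ with Wₕ = Nₕ/18404:
  Tier 4: (17923/18404)²·(1−2373/17923)·1.969/2373 = 6.8275459 × 10^-4
  Tier 3: (481/18404)²·(1−64/481)·1.24/64 = 1.1473565 × 10^-5
  → Var(ȳ_str) = 6.9422816 × 10^-4.
Var(ȳ_srs) = (1 − 2437/18404)·2.251/2437 = 8.0136628 × 10^-4.
deff = (6.9422816 × 10^-4) / (8.0136628 × 10^-4) = 0.8663.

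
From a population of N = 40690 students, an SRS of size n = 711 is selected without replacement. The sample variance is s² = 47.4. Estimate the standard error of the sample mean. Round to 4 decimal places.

0.2559

Under SRS without replacement, Var(ȳ) = (1 − f)·s²/n with f = n/N = 711/40690 = 0.01747358.
Var(ȳ) = (1 − 0.01747358)·47.4/711 = 0.98252642·0.066666667 = 0.065501761.
SE(ȳ) = √(0.065501761) = 0.2559.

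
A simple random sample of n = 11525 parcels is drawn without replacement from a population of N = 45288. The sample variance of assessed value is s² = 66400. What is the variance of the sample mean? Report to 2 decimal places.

Under SRS without replacement, Var(ȳ) = (1 − f)·s²/n with f = n/N = 11525/45288 = 0.25448242.
Var(ȳ) = (1 − 0.25448242)·66400/11525 = 0.74551758·5.7613883 = 4.2952162.

4.30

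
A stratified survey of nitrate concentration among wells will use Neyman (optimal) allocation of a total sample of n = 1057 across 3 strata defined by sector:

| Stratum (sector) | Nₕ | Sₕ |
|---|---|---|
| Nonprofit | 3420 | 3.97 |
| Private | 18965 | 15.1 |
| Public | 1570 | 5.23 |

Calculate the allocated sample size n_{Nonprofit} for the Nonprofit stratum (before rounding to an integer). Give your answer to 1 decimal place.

46.6

Neyman allocation: nₕ = n·NₕSₕ / Σⱼ NⱼSⱼ.
Σ NⱼSⱼ = 3420·3.97 + 18965·15.1 + 1570·5.23 = 308160.
n_{Nonprofit} = 1057·3420·3.97 / 308160 = 46.6.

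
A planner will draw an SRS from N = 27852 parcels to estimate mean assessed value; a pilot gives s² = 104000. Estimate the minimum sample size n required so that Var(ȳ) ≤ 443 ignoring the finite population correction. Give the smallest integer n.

Without fpc, n₀ = s²/D = 104000/443 = 234.7630.
Rounding up, n = 235.

235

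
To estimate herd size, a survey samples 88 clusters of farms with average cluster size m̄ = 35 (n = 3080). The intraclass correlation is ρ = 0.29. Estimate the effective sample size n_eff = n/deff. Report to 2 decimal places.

283.61

deff = 1 + (35 − 1)·0.29 = 1 + 9.86 = 10.86.
n_eff = 3080 / 10.86 = 283.61.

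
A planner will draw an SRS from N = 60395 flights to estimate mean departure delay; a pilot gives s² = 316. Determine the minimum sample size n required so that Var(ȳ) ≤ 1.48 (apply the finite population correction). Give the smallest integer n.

213

Without fpc, n₀ = s²/D = 316/1.48 = 213.5135.
With fpc, (1 − n/N)·s²/n ≤ D requires n ≥ n₀/(1 + n₀/N) = 213.5135/(1 + 213.5135/60395) = 212.7613.
Rounding up, n = 213.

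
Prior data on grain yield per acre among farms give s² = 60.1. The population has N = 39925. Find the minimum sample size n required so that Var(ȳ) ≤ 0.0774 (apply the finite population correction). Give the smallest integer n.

Without fpc, n₀ = s²/D = 60.1/0.0774 = 776.4858.
With fpc, (1 − n/N)·s²/n ≤ D requires n ≥ n₀/(1 + n₀/N) = 776.4858/(1 + 776.4858/39925) = 761.6723.
Rounding up, n = 762.

762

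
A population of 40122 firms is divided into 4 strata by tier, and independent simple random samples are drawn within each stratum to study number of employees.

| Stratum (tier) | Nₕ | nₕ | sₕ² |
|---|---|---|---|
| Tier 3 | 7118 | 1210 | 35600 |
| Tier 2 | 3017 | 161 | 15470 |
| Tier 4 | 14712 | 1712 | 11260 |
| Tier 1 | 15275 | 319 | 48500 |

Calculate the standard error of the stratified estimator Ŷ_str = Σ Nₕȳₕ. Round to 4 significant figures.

Var(Ŷ_str) = Σₕ Nₕ²(1 − fₕ)sₕ²/nₕ.
Tier 3: 7118²·(1 − 1210/7118)·35600/1210 = 1.2372661 × 10^9.
Tier 2: 3017²·(1 − 161/3017)·15470/161 = 8.2793826 × 10^8.
Tier 4: 14712²·(1 − 1712/14712)·11260/1712 = 1.2579104 × 10^9.
Tier 1: 15275²·(1 − 319/15275)·48500/319 = 3.4733435 × 10^10.
Sum = 3.805655 × 10^10.
SE = √(3.805655 × 10^10) = 195100.

195100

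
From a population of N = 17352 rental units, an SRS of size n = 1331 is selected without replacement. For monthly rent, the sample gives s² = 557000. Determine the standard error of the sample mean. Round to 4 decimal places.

Under SRS without replacement, Var(ȳ) = (1 − f)·s²/n with f = n/N = 1331/17352 = 0.07670586.
Var(ȳ) = (1 − 0.07670586)·557000/1331 = 0.92329414·418.48234 = 386.3823.
SE(ȳ) = √(386.3823) = 19.6566.

19.6566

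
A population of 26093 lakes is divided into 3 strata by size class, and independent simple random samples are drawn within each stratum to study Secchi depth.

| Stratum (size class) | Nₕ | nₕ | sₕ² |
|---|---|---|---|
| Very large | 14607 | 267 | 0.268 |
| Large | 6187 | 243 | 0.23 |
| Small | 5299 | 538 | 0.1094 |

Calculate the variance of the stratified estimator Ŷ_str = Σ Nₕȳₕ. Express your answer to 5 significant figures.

250190

Var(Ŷ_str) = Σₕ Nₕ²(1 − fₕ)sₕ²/nₕ.
Very large: 14607²·(1 − 267/14607)·0.268/267 = 210248.89.
Large: 6187²·(1 − 243/6187)·0.23/243 = 34808.113.
Small: 5299²·(1 − 538/5299)·0.1094/538 = 5130.1156.
Sum = 250187.12.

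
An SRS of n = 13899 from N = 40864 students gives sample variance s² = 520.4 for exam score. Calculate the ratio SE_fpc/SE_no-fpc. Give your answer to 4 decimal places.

f = n/N = 13899/40864 = 0.34012823.
SE_no-fpc = √(s²/n) = 0.19349817; SE_fpc = √((1−f)s²/n) = 0.15718339.
Ratio = √(1−f) = 0.81232492.

0.8123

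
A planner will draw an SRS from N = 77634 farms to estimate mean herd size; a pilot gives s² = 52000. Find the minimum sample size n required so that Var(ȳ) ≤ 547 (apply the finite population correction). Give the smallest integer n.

95

Without fpc, n₀ = s²/D = 52000/547 = 95.0640.
With fpc, (1 − n/N)·s²/n ≤ D requires n ≥ n₀/(1 + n₀/N) = 95.0640/(1 + 95.0640/77634) = 94.9477.
Rounding up, n = 95.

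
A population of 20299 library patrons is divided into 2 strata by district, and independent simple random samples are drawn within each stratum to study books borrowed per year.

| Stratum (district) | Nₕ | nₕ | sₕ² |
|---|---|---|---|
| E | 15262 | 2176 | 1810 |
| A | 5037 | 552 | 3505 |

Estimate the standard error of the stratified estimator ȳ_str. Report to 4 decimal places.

Var(ȳ_str) = Σₕ Wₕ²(1 − fₕ)sₕ²/nₕ with Wₕ = Nₕ/N, N = 20299.
E: Wₕ = 0.75185970; term = 0.75185970²·(1 − 0.14257633)·1810/2176 = 0.40317051.
A: Wₕ = 0.24814030; term = 0.24814030²·(1 − 0.10958904)·3505/552 = 0.34812407.
Sum = 0.75129458.
SE = √(0.75129458) = 0.8668.

0.8668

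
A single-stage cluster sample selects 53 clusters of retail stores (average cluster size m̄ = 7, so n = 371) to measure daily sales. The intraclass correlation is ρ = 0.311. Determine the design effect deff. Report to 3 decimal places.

2.866

deff = 1 + (7 − 1)·0.311 = 1 + 1.866 = 2.866.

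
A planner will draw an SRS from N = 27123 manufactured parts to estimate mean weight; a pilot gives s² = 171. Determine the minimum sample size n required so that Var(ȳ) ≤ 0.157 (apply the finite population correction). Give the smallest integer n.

Without fpc, n₀ = s²/D = 171/0.157 = 1089.1720.
With fpc, (1 − n/N)·s²/n ≤ D requires n ≥ n₀/(1 + n₀/N) = 1089.1720/(1 + 1089.1720/27123) = 1047.1229.
Rounding up, n = 1048.

1048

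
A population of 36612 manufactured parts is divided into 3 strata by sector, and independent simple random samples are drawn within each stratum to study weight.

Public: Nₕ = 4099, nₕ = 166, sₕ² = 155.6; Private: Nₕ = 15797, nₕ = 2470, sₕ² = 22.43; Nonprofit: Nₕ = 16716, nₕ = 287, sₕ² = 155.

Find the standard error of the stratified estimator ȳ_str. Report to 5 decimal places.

0.35121

Var(ȳ_str) = Σₕ Wₕ²(1 − fₕ)sₕ²/nₕ with Wₕ = Nₕ/N, N = 36612.
Public: Wₕ = 0.11195783; term = 0.11195783²·(1 − 0.04049768)·155.6/166 = 0.01127344.
Private: Wₕ = 0.43147056; term = 0.43147056²·(1 − 0.15635880)·22.43/2470 = 0.0014262394.
Nonprofit: Wₕ = 0.45657162; term = 0.45657162²·(1 − 0.01716918)·155/287 = 0.11064872.
Sum = 0.1233484.
SE = √(0.1233484) = 0.35121.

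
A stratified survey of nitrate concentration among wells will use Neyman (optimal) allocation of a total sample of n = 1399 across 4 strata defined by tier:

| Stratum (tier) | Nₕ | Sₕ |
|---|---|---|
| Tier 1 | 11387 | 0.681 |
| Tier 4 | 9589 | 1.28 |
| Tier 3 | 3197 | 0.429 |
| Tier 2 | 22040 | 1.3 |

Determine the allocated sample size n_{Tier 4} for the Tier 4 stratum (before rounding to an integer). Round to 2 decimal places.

343.07

Neyman allocation: nₕ = n·NₕSₕ / Σⱼ NⱼSⱼ.
Σ NⱼSⱼ = 11387·0.681 + 9589·1.28 + 3197·0.429 + 22040·1.3 = 50051.98.
n_{Tier 4} = 1399·9589·1.28 / 50051.98 = 343.07.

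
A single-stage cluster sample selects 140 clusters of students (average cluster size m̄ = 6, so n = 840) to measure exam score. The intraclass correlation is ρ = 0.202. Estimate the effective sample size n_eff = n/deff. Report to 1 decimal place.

deff = 1 + (6 − 1)·0.202 = 1 + 1.01 = 2.01.
n_eff = 840 / 2.01 = 417.9.

417.9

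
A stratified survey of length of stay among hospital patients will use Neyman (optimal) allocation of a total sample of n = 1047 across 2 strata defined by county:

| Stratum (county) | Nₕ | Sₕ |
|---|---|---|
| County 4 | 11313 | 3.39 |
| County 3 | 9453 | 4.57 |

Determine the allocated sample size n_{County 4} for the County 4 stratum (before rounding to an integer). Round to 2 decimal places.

492.37

Neyman allocation: nₕ = n·NₕSₕ / Σⱼ NⱼSⱼ.
Σ NⱼSⱼ = 11313·3.39 + 9453·4.57 = 81551.28.
n_{County 4} = 1047·11313·3.39 / 81551.28 = 492.37.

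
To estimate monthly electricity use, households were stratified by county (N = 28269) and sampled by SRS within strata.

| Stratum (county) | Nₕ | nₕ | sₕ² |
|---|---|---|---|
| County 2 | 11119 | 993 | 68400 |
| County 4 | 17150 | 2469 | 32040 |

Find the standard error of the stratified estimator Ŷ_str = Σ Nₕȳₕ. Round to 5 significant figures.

104990

Var(Ŷ_str) = Σₕ Nₕ²(1 − fₕ)sₕ²/nₕ.
County 2: 11119²·(1 − 993/11119)·68400/993 = 7.7555126 × 10^9.
County 4: 17150²·(1 − 2469/17150)·32040/2469 = 3.2673163 × 10^9.
Sum = 1.1022829 × 10^10.
SE = √(1.1022829 × 10^10) = 104990.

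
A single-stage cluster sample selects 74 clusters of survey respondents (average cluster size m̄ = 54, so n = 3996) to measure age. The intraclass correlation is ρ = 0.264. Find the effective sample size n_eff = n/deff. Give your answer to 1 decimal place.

266.5

deff = 1 + (54 − 1)·0.264 = 1 + 13.992 = 14.992.
n_eff = 3996 / 14.992 = 266.5.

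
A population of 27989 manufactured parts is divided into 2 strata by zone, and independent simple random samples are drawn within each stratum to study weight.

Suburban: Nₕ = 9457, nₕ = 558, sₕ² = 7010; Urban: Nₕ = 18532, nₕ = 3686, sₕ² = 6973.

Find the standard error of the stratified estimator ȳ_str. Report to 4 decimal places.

1.4191

Var(ȳ_str) = Σₕ Wₕ²(1 − fₕ)sₕ²/nₕ with Wₕ = Nₕ/N, N = 27989.
Suburban: Wₕ = 0.33788274; term = 0.33788274²·(1 − 0.05900391)·7010/558 = 1.3495956.
Urban: Wₕ = 0.66211726; term = 0.66211726²·(1 − 0.19889920)·6973/3686 = 0.66438729.
Sum = 2.0139829.
SE = √(2.0139829) = 1.4191.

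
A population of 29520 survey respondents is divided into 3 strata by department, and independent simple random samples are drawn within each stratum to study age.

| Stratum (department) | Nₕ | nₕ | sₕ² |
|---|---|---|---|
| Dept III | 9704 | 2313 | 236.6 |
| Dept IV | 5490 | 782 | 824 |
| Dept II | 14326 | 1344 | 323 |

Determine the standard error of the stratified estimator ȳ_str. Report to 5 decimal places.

Var(ȳ_str) = Σₕ Wₕ²(1 − fₕ)sₕ²/nₕ with Wₕ = Nₕ/N, N = 29520.
Dept III: Wₕ = 0.32872629; term = 0.32872629²·(1 − 0.23835532)·236.6/2313 = 0.0084189977.
Dept IV: Wₕ = 0.18597561; term = 0.18597561²·(1 − 0.14244080)·824/782 = 0.031253348.
Dept II: Wₕ = 0.48529810; term = 0.48529810²·(1 − 0.09381544)·323/1344 = 0.05129052.
Sum = 0.090962866.
SE = √(0.090962866) = 0.30160.

0.30160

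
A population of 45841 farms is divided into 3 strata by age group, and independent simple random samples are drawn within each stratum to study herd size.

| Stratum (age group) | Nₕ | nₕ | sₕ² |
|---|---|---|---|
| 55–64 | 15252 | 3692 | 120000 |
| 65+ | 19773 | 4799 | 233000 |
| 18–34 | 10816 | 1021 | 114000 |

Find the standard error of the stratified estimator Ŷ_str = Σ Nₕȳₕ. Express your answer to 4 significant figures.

178700

Var(Ŷ_str) = Σₕ Nₕ²(1 − fₕ)sₕ²/nₕ.
55–64: 15252²·(1 − 3692/15252)·120000/3692 = 5.730654 × 10^9.
65+: 19773²·(1 − 4799/19773)·233000/4799 = 1.4375255 × 10^10.
18–34: 10816²·(1 − 1021/10816)·114000/1021 = 1.182906 × 10^10.
Sum = 3.1934969 × 10^10.
SE = √(3.1934969 × 10^10) = 178700.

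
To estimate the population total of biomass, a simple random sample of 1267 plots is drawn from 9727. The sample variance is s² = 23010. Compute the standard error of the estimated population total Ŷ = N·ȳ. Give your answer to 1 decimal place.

38658.5

Var(Ŷ) = N²·Var(ȳ) = N²·(1 − n/N)·s²/n.
f = 1267/9727 = 0.13025599; Var(ȳ) = 0.86974401·23010/1267 = 15.79543.
Var(Ŷ) = 9727² · 15.79543 = 1.4944772 × 10^9.
SE(Ŷ) = √(1.4944772 × 10^9) = 38658.5.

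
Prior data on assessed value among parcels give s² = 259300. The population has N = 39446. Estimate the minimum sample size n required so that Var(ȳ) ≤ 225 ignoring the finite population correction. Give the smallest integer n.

1153

Without fpc, n₀ = s²/D = 259300/225 = 1152.4444.
Rounding up, n = 1153.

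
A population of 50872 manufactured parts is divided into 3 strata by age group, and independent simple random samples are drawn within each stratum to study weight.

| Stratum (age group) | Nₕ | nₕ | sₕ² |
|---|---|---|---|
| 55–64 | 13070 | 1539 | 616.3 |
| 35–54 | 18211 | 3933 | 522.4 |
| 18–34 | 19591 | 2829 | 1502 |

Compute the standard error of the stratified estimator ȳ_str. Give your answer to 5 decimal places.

Var(ȳ_str) = Σₕ Wₕ²(1 − fₕ)sₕ²/nₕ with Wₕ = Nₕ/N, N = 50872.
55–64: Wₕ = 0.25691933; term = 0.25691933²·(1 − 0.11775057)·616.3/1539 = 0.023320534.
35–54: Wₕ = 0.35797688; term = 0.35797688²·(1 − 0.21596837)·522.4/3933 = 0.013345129.
18–34: Wₕ = 0.38510379; term = 0.38510379²·(1 − 0.14440304)·1502/2829 = 0.067369264.
Sum = 0.10403493.
SE = √(0.10403493) = 0.32254.

0.32254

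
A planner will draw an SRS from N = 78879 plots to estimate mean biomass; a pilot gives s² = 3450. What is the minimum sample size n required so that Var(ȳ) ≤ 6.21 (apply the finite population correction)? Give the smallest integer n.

Without fpc, n₀ = s²/D = 3450/6.21 = 555.5556.
With fpc, (1 − n/N)·s²/n ≤ D requires n ≥ n₀/(1 + n₀/N) = 555.5556/(1 + 555.5556/78879) = 551.6701.
Rounding up, n = 552.

552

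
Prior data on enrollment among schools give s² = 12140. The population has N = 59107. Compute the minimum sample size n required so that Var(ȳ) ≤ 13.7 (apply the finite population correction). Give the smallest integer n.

Without fpc, n₀ = s²/D = 12140/13.7 = 886.1314.
With fpc, (1 − n/N)·s²/n ≤ D requires n ≥ n₀/(1 + n₀/N) = 886.1314/(1 + 886.1314/59107) = 873.0428.
Rounding up, n = 874.

874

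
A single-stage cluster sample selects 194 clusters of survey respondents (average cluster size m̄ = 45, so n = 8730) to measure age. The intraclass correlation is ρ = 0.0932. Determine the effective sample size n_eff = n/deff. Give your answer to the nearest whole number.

deff = 1 + (45 − 1)·0.0932 = 1 + 4.1008 = 5.1008.
n_eff = 8730 / 5.1008 = 1711.

1711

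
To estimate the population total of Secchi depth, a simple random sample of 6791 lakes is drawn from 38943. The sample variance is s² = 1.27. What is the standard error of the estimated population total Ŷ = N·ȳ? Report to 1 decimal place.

483.9

Var(Ŷ) = N²·Var(ȳ) = N²·(1 − n/N)·s²/n.
f = 6791/38943 = 0.17438307; Var(ȳ) = 0.82561693·1.27/6791 = 1.5440046 × 10^-4.
Var(Ŷ) = 38943² · (1.5440046 × 10^-4) = 234157.14.
SE(Ŷ) = √(234157.14) = 483.9.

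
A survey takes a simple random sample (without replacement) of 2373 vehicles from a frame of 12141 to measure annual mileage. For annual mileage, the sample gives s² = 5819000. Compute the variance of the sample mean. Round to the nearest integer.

1973

Under SRS without replacement, Var(ȳ) = (1 − f)·s²/n with f = n/N = 2373/12141 = 0.19545342.
Var(ȳ) = (1 − 0.19545342)·5819000/2373 = 0.80454658·2452.1702 = 1972.8852.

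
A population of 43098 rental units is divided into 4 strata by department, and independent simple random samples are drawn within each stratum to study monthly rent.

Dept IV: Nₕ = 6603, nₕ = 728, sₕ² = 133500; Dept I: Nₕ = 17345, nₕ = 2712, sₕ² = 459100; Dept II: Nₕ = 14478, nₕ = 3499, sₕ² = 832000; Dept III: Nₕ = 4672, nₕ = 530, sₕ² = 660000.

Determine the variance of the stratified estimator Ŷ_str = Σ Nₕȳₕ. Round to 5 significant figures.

Var(Ŷ_str) = Σₕ Nₕ²(1 − fₕ)sₕ²/nₕ.
Dept IV: 6603²·(1 − 728/6603)·133500/728 = 7.1137575 × 10^9.
Dept I: 17345²·(1 − 2712/17345)·459100/2712 = 4.2966036 × 10^10.
Dept II: 14478²·(1 − 3499/14478)·832000/3499 = 3.7796427 × 10^10.
Dept III: 4672²·(1 − 530/4672)·660000/530 = 2.4098 × 10^10.
Sum = 1.1197422 × 10^11.

1.1197 × 10^11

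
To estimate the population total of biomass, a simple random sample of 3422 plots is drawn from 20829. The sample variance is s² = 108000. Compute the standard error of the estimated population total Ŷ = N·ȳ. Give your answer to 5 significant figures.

106970

Var(Ŷ) = N²·Var(ȳ) = N²·(1 − n/N)·s²/n.
f = 3422/20829 = 0.16429017; Var(ȳ) = 0.83570983·108000/3422 = 26.375412.
Var(Ŷ) = 20829² · 26.375412 = 1.14429 × 10^10.
SE(Ŷ) = √(1.14429 × 10^10) = 106970.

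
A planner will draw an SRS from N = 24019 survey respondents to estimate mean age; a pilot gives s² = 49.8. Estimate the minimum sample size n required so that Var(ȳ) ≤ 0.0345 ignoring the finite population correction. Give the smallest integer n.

Without fpc, n₀ = s²/D = 49.8/0.0345 = 1443.4783.
Rounding up, n = 1444.

1444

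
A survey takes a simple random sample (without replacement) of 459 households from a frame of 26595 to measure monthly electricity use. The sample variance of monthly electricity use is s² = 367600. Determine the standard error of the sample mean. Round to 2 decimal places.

28.05

Under SRS without replacement, Var(ȳ) = (1 − f)·s²/n with f = n/N = 459/26595 = 0.01725888.
Var(ȳ) = (1 − 0.01725888)·367600/459 = 0.98274112·800.87146 = 787.04931.
SE(ȳ) = √(787.04931) = 28.05.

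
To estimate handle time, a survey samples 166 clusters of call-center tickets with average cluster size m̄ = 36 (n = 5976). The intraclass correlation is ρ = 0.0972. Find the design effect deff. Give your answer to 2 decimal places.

deff = 1 + (36 − 1)·0.0972 = 1 + 3.402 = 4.402.

4.40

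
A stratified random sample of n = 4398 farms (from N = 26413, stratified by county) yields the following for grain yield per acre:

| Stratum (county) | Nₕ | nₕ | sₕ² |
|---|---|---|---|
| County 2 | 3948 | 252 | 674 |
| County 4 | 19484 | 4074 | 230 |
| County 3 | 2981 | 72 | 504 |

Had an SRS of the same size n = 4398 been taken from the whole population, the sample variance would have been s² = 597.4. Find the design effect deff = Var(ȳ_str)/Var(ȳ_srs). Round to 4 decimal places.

1.4772

Var(ȳ_str) = Σ Wₕ²(1−fₕ)sₕ²/nₕ with Wₕ = Nₕ/26413:
  County 2: (3948/26413)²·(1−252/3948)·674/252 = 0.055941357
  County 4: (19484/26413)²·(1−4074/19484)·230/4074 = 0.024296969
  County 3: (2981/26413)²·(1−72/2981)·504/72 = 0.087009821
  → Var(ȳ_str) = 0.16724815.
Var(ȳ_srs) = (1 − 4398/26413)·597.4/4398 = 0.11321682.
deff = 0.16724815 / 0.11321682 = 1.4772.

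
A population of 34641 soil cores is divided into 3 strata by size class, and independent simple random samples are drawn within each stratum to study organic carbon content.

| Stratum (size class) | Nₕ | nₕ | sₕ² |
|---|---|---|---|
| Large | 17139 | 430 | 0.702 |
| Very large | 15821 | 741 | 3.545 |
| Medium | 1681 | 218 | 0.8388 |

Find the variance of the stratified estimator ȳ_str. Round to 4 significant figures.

Var(ȳ_str) = Σₕ Wₕ²(1 − fₕ)sₕ²/nₕ with Wₕ = Nₕ/N, N = 34641.
Large: Wₕ = 0.49476054; term = 0.49476054²·(1 − 0.02508898)·0.702/430 = 3.8960431 × 10^-4.
Very large: Wₕ = 0.45671314; term = 0.45671314²·(1 − 0.04683648)·3.545/741 = 9.5115756 × 10^-4.
Medium: Wₕ = 0.04852631; term = 0.04852631²·(1 − 0.12968471)·0.8388/218 = 7.8855706 × 10^-6.
Sum = 0.0013486474.

0.001349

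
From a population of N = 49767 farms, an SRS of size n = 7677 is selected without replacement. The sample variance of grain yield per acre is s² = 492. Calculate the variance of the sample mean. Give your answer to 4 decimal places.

0.0542

Under SRS without replacement, Var(ȳ) = (1 − f)·s²/n with f = n/N = 7677/49767 = 0.15425885.
Var(ȳ) = (1 − 0.15425885)·492/7677 = 0.84574115·0.064087534 = 0.054201465.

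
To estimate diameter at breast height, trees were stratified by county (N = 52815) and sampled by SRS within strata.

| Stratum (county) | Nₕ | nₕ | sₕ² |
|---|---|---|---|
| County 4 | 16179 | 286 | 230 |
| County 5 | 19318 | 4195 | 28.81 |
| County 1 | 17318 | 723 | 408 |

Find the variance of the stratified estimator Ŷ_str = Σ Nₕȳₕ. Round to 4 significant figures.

Var(Ŷ_str) = Σₕ Nₕ²(1 − fₕ)sₕ²/nₕ.
County 4: 16179²·(1 − 286/16179)·230/286 = 2.0678516 × 10^8.
County 5: 19318²·(1 − 4195/19318)·28.81/4195 = 2.0063718 × 10^6.
County 1: 17318²·(1 − 723/17318)·408/723 = 1.6217984 × 10^8.
Sum = 3.7097137 × 10^8.

3.710 × 10^8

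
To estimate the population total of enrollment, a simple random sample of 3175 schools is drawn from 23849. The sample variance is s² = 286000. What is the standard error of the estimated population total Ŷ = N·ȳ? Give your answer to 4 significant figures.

210700

Var(Ŷ) = N²·Var(ȳ) = N²·(1 − n/N)·s²/n.
f = 3175/23849 = 0.13312927; Var(ȳ) = 0.86687073·286000/3175 = 78.086623.
Var(Ŷ) = 23849² · 78.086623 = 4.4413703 × 10^10.
SE(Ŷ) = √(4.4413703 × 10^10) = 210700.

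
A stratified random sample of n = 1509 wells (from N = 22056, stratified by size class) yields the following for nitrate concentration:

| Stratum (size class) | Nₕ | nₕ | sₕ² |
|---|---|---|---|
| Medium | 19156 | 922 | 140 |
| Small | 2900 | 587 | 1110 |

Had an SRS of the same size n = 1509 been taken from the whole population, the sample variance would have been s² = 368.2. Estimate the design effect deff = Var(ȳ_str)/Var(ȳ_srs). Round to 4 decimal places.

Var(ȳ_str) = Σ Wₕ²(1−fₕ)sₕ²/nₕ with Wₕ = Nₕ/22056:
  Medium: (19156/22056)²·(1−922/19156)·140/922 = 0.10902608
  Small: (2900/22056)²·(1−587/2900)·1110/587 = 0.02607384
  → Var(ȳ_str) = 0.13509992.
Var(ȳ_srs) = (1 − 1509/22056)·368.2/1509 = 0.22730878.
deff = 0.13509992 / 0.22730878 = 0.5943.

0.5943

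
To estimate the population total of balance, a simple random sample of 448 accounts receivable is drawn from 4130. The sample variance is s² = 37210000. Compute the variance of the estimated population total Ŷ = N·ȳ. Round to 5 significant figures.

1.2630 × 10^12

Var(Ŷ) = N²·Var(ȳ) = N²·(1 − n/N)·s²/n.
f = 448/4130 = 0.10847458; Var(ȳ) = 0.89152542·37210000/448 = 74048.35.
Var(Ŷ) = 4130² · 74048.35 = 1.2630353 × 10^12.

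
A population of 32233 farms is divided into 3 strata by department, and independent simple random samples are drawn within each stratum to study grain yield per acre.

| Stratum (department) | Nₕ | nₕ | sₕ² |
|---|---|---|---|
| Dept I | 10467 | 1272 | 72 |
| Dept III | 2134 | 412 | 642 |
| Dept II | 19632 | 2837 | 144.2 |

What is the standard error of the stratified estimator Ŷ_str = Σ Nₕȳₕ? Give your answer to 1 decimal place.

5285.2

Var(Ŷ_str) = Σₕ Nₕ²(1 − fₕ)sₕ²/nₕ.
Dept I: 10467²·(1 − 1272/10467)·72/1272 = 5.4477773 × 10^6.
Dept III: 2134²·(1 − 412/2134)·642/412 = 5.726185 × 10^6.
Dept II: 19632²·(1 − 2837/19632)·144.2/2837 = 1.6759092 × 10^7.
Sum = 2.7933054 × 10^7.
SE = √(2.7933054 × 10^7) = 5285.2.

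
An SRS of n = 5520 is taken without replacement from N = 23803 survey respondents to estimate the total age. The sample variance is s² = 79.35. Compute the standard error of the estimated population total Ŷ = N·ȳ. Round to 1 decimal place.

2501.2

Var(Ŷ) = N²·Var(ȳ) = N²·(1 − n/N)·s²/n.
f = 5520/23803 = 0.23190354; Var(ȳ) = 0.76809646·79.35/5520 = 0.011041387.
Var(Ŷ) = 23803² · 0.011041387 = 6.2558601 × 10^6.
SE(Ŷ) = √(6.2558601 × 10^6) = 2501.2.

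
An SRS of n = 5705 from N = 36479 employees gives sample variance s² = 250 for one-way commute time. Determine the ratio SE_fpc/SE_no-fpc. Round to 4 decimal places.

0.9185

f = n/N = 5705/36479 = 0.15639135.
SE_no-fpc = √(s²/n) = 0.20933516; SE_fpc = √((1−f)s²/n) = 0.19227052.
Ratio = √(1−f) = 0.91848171.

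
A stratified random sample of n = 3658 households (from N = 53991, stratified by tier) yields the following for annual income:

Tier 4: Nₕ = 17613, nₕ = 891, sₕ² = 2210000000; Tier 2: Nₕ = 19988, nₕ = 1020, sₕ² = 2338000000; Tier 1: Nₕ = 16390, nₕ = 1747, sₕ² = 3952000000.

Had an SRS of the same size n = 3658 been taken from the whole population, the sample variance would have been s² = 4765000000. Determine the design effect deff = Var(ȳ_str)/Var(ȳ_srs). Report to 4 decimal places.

Var(ȳ_str) = Σ Wₕ²(1−fₕ)sₕ²/nₕ with Wₕ = Nₕ/53991:
  Tier 4: (17613/53991)²·(1−891/17613)·2210000000/891 = 250607.11
  Tier 2: (19988/53991)²·(1−1020/19988)·2338000000/1020 = 298120.93
  Tier 1: (16390/53991)²·(1−1747/16390)·3952000000/1747 = 186247.44
  → Var(ȳ_str) = 734975.48.
Var(ȳ_srs) = (1 − 3658/53991)·4765000000/3658 = 1.2143689 × 10^6.
deff = 734975.48 / (1.2143689 × 10^6) = 0.6052.

0.6052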